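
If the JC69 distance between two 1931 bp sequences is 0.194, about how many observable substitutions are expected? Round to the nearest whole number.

Invert JC69: p = (3/4)(1 − e^(−4d/3)) = 0.75 × (1 − e^(-0.258667)) = 0.75 × (1 − 0.772080) = 0.170940.
Expected differing sites = pL ≈ 0.170940 × 1931 = 330.08514 ≈ 330.

330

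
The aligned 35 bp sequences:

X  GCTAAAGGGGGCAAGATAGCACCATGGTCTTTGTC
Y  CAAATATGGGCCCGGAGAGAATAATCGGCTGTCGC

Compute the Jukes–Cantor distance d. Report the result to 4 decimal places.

0.7823

The sequences differ at 17 of 35 sites, so p = 17/35 ≈ 0.485714.
d = −(3/4) ln(1 − 4p/3) = −0.75 ln(1 − 0.647619) = −0.75 ln(0.352381)
  = −0.75 × (-1.043042) = 0.782282 substitutions/site.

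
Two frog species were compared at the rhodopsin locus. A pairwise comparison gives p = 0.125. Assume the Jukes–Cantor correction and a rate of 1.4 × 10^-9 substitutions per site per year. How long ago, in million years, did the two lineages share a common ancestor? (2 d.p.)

d = −(3/4) ln(1 − 4p/3) = −0.75 ln(1 − 0.166667) = −0.75 ln(0.833333)
  = −0.75 × (-0.182322) = 0.136742 substitutions/site.
Under a molecular clock d = 2μt, so t = d/(2μ) = 0.136742 / (2 × 1.4 × 10^-9) = 48.84 million years.

48.84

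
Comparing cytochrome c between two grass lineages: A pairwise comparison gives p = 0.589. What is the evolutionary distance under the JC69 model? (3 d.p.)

d = −(3/4) ln(1 − 4p/3) = −0.75 ln(1 − 0.785333) = −0.75 ln(0.214667)
  = −0.75 × (-1.538667) = 1.154000 substitutions/site.

1.154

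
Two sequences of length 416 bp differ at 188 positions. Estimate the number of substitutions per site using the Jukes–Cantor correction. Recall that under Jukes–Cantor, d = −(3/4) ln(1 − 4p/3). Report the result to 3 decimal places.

p = 188/416 ≈ 0.451923.
d = −(3/4) ln(1 − 4p/3) = −0.75 ln(1 − 0.602564) = −0.75 ln(0.397436)
  = −0.75 × (-0.922721) = 0.692041 substitutions/site.

0.692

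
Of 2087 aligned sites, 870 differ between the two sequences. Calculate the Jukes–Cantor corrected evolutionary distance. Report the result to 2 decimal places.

0.61

p = 870/2087 ≈ 0.416866.
d = −(3/4) ln(1 − 4p/3) = −0.75 ln(1 − 0.555821) = −0.75 ln(0.444179)
  = −0.75 × (-0.811528) = 0.608646 substitutions/site.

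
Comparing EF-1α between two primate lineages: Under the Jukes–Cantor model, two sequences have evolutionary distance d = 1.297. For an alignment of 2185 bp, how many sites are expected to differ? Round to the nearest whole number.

Invert JC69: p = (3/4)(1 − e^(−4d/3)) = 0.75 × (1 − e^(-1.729333)) = 0.75 × (1 − 0.177403) = 0.616948.
Expected differing sites = pL ≈ 0.616948 × 2185 = 1348.03138 ≈ 1348.

1348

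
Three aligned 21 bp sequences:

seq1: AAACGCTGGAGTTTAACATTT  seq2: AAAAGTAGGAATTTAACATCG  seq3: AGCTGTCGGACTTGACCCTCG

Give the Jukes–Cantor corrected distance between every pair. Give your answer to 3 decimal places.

seq1–seq2: 6/21 sites differ → p ≈ 0.285714, d = −0.75 ln(1 − 0.380952) = 0.359679 ≈ 0.360.
seq1–seq3: 11/21 sites differ → p ≈ 0.52381, d = −0.75 ln(1 − 0.698413) = 0.899023 ≈ 0.899.
seq2–seq3: 8/21 sites differ → p ≈ 0.380952, d = −0.75 ln(1 − 0.507936) = 0.531860 ≈ 0.532.

d(seq1,seq2) = 0.360, d(seq1,seq3) = 0.899, d(seq2,seq3) = 0.532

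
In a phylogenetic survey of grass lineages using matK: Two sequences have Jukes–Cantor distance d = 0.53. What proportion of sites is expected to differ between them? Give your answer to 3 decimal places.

p = (3/4)(1 − e^(−4d/3)) = 0.75 × (1 − e^(-0.706667)) = 0.75 × (1 − 0.493286) = 0.380036.

0.380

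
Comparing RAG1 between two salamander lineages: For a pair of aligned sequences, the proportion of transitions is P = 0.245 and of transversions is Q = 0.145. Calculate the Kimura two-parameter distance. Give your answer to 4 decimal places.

Under the Kimura two-parameter model, d = −½ ln(1 − 2P − Q) − ¼ ln(1 − 2Q).
1 − 2P − Q = 0.365, giving −½ ln(0.365) = 0.503929.
1 − 2Q = 0.71, giving −¼ ln(0.71) = 0.085623.
d = 0.503929 + 0.085623 = 0.589552.

0.5896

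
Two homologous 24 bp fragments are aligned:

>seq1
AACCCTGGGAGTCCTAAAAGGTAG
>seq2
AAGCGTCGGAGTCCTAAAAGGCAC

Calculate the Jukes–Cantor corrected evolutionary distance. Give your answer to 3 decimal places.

0.244

The sequences differ at 5 of 24 sites (3, 5, 7, 22, 24), so p = 5/24 ≈ 0.208333.
d = −(3/4) ln(1 − 4p/3) = −0.75 ln(1 − 0.277777) = −0.75 ln(0.722223)
  = −0.75 × (-0.325421) = 0.244066 substitutions/site.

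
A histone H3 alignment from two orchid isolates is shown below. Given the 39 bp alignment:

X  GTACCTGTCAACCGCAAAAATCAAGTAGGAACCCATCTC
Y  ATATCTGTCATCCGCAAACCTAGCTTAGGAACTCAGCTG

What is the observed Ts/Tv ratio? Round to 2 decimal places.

0.50

Transitions are A↔G and C↔T; transversions are all other mismatches.
Transitions: 4. Transversions: 8.
R = 4/8 = 0.50.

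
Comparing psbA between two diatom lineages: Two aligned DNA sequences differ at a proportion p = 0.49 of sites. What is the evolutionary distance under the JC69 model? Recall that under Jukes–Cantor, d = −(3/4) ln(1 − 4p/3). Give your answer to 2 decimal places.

d = −(3/4) ln(1 − 4p/3) = −0.75 ln(1 − 0.653333) = −0.75 ln(0.346667)
  = −0.75 × (-1.059391) = 0.794543 substitutions/site.

0.79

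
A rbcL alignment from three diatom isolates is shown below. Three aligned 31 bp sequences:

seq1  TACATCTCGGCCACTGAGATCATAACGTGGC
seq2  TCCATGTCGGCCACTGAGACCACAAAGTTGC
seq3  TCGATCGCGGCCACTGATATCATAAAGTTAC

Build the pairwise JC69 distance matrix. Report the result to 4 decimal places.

d(seq1,seq2) = 0.2239, d(seq1,seq3) = 0.2687, d(seq2,seq3) = 0.2687

seq1–seq2: 6/31 sites differ → p ≈ 0.193548, d = −0.75 ln(1 − 0.258064) = 0.223869 ≈ 0.2239.
seq1–seq3: 7/31 sites differ → p ≈ 0.225806, d = −0.75 ln(1 − 0.301075) = 0.268659 ≈ 0.2687.
seq2–seq3: 7/31 sites differ → p ≈ 0.225806, d = −0.75 ln(1 − 0.301075) = 0.268659 ≈ 0.2687.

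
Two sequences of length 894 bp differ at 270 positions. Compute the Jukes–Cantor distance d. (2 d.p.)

0.39

p = 270/894 ≈ 0.302013.
d = −(3/4) ln(1 − 4p/3) = −0.75 ln(1 − 0.402684) = −0.75 ln(0.597316)
  = −0.75 × (-0.515309) = 0.386482 substitutions/site.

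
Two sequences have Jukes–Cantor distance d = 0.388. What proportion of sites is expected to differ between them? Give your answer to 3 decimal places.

0.303

p = (3/4)(1 − e^(−4d/3)) = 0.75 × (1 − e^(-0.517333)) = 0.75 × (1 − 0.596108) = 0.302919.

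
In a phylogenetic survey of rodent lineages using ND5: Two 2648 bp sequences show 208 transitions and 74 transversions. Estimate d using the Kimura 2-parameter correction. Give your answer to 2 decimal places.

0.12

P = 208/2648 ≈ 0.07855 and Q = 74/2648 ≈ 0.027946.
Under the Kimura two-parameter model, d = −½ ln(1 − 2P − Q) − ¼ ln(1 − 2Q).
1 − 2P − Q = 0.814954, giving −½ ln(0.814954) = 0.102312.
1 − 2Q = 0.944108, giving −¼ ln(0.944108) = 0.014379.
d = 0.102312 + 0.014379 = 0.116691.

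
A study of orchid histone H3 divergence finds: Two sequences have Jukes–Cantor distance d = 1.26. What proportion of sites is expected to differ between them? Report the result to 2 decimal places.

0.61

p = (3/4)(1 − e^(−4d/3)) = 0.75 × (1 − e^(-1.68)) = 0.75 × (1 − 0.186374) = 0.610220.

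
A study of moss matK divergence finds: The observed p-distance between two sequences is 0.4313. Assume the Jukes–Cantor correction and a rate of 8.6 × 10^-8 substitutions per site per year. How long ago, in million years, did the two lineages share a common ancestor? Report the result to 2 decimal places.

d = −(3/4) ln(1 − 4p/3) = −0.75 ln(1 − 0.575067) = −0.75 ln(0.424933)
  = −0.75 × (-0.855824) = 0.641868 substitutions/site.
Under a molecular clock d = 2μt, so t = d/(2μ) = 0.641868 / (2 × 8.6 × 10^-8) = 3.73 million years.

3.73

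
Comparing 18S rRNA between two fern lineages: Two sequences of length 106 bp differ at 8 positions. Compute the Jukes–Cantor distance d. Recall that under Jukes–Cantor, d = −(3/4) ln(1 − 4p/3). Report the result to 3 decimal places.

p = 8/106 ≈ 0.075472.
d = −(3/4) ln(1 − 4p/3) = −0.75 ln(1 − 0.100629) = −0.75 ln(0.899371)
  = −0.75 × (-0.106060) = 0.079545 substitutions/site.

0.080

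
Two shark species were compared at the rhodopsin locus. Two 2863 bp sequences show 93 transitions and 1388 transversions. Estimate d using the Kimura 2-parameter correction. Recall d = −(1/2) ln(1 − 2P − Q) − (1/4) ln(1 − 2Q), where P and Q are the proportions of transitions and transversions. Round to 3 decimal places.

P = 93/2863 ≈ 0.032483 and Q = 1388/2863 ≈ 0.484806.
Under the Kimura two-parameter model, d = −½ ln(1 − 2P − Q) − ¼ ln(1 − 2Q).
1 − 2P − Q = 0.450228, giving −½ ln(0.450228) = 0.399001.
1 − 2Q = 0.030388, giving −¼ ln(0.030388) = 0.873427.
d = 0.399001 + 0.873427 = 1.272428.

1.272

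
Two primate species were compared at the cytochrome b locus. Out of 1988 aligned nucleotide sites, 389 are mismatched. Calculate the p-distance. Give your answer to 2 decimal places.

0.20

p = 389/1988 = 0.195674… ≈ 0.20 (to 2 d.p.).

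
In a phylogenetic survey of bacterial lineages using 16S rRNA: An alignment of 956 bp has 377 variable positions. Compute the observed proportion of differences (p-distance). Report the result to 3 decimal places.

0.394

p = 377/956 = 0.394351… ≈ 0.394 (to 3 d.p.).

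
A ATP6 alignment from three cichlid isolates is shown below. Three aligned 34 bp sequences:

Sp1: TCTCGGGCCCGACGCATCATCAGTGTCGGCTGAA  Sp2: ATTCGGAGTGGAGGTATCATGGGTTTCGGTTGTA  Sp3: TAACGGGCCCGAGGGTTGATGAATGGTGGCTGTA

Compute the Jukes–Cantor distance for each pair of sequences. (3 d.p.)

d(Sp1,Sp2) = 0.535, d(Sp1,Sp3) = 0.423, d(Sp2,Sp3) = 0.741

Sp1–Sp2: 13/34 sites differ → p ≈ 0.382353, d = −0.75 ln(1 − 0.509804) = 0.534712 ≈ 0.535.
Sp1–Sp3: 11/34 sites differ → p ≈ 0.323529, d = −0.75 ln(1 − 0.431372) = 0.423397 ≈ 0.423.
Sp2–Sp3: 16/34 sites differ → p ≈ 0.470588, d = −0.75 ln(1 − 0.627451) = 0.740540 ≈ 0.741.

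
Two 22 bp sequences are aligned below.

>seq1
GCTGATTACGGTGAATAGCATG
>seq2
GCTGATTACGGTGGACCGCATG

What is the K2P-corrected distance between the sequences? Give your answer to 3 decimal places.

Of 22 sites, 2 differences are transitions and 1 are transversions, so P = 2/22 ≈ 0.090909 and Q = 1/22 ≈ 0.045455.
Under the Kimura two-parameter model, d = −½ ln(1 − 2P − Q) − ¼ ln(1 − 2Q).
1 − 2P − Q = 0.772727, giving −½ ln(0.772727) = 0.128915.
1 − 2Q = 0.90909, giving −¼ ln(0.90909) = 0.023828.
d = 0.128915 + 0.023828 = 0.152743.

0.153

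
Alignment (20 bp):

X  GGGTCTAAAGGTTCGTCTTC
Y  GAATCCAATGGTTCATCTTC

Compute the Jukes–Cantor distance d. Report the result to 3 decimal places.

The sequences differ at 5 of 20 sites (2, 3, 6, 9, 15), so p = 5/20 = 0.25.
d = −(3/4) ln(1 − 4p/3) = −0.75 ln(1 − 0.333333) = −0.75 ln(0.666667)
  = −0.75 × (-0.405465) = 0.304099 substitutions/site.

0.304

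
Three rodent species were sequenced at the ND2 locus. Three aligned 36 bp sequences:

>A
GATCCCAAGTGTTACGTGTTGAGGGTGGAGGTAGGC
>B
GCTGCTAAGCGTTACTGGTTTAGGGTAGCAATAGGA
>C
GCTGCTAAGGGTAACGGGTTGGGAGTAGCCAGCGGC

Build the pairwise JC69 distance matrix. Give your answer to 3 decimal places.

d(A,B) = 0.441, d(A,C) = 0.548, d(B,C) = 0.347

A–B: 12/36 sites differ → p ≈ 0.333333, d = −0.75 ln(1 − 0.444444) = 0.440839 ≈ 0.441.
A–C: 14/36 sites differ → p ≈ 0.388889, d = −0.75 ln(1 − 0.518519) = 0.548166 ≈ 0.548.
B–C: 10/36 sites differ → p ≈ 0.277778, d = −0.75 ln(1 − 0.370371) = 0.346968 ≈ 0.347.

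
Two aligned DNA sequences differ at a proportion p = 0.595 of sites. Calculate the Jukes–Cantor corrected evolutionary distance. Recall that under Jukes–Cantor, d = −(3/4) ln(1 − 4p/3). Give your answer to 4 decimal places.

1.1825

d = −(3/4) ln(1 − 4p/3) = −0.75 ln(1 − 0.793333) = −0.75 ln(0.206667)
  = −0.75 × (-1.576646) = 1.182485 substitutions/site.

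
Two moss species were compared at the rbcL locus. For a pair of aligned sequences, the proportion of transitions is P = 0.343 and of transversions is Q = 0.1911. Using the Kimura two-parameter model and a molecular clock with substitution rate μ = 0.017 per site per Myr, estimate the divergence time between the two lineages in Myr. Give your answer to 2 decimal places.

Under the Kimura two-parameter model, d = −½ ln(1 − 2P − Q) − ¼ ln(1 − 2Q).
1 − 2P − Q = 0.1229, giving −½ ln(0.1229) = 1.048192.
1 − 2Q = 0.6178, giving −¼ ln(0.6178) = 0.120398.
d = 1.048192 + 0.120398 = 1.168590.
Under a molecular clock d = 2μt, so t = d/(2μ) = 1.168590 / (2 × 0.017) = 34.37 Myr.

34.37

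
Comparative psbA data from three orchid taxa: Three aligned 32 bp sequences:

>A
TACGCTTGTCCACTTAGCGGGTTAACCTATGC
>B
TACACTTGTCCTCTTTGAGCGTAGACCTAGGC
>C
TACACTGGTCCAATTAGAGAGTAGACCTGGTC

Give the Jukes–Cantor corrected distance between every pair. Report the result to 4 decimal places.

A–B: 8/32 sites differ → p = 0.25, d = −0.75 ln(1 − 0.333333) = 0.304098 ≈ 0.3041.
A–C: 10/32 sites differ → p = 0.3125, d = −0.75 ln(1 − 0.416667) = 0.404248 ≈ 0.4042.
B–C: 7/32 sites differ → p = 0.21875, d = −0.75 ln(1 − 0.291667) = 0.258631 ≈ 0.2586.

d(A,B) = 0.3041, d(A,C) = 0.4042, d(B,C) = 0.2586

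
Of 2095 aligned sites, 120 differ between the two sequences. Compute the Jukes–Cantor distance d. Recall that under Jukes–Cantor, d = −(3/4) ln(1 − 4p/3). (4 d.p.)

0.0596

p = 120/2095 ≈ 0.057279.
d = −(3/4) ln(1 − 4p/3) = −0.75 ln(1 − 0.076372) = −0.75 ln(0.923628)
  = −0.75 × (-0.079446) = 0.059585 substitutions/site.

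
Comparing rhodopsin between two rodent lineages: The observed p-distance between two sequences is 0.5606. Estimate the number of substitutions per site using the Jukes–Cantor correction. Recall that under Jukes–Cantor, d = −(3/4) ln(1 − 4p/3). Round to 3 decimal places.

d = −(3/4) ln(1 − 4p/3) = −0.75 ln(1 − 0.747467) = −0.75 ln(0.252533)
  = −0.75 × (-1.376213) = 1.032160 substitutions/site.

1.032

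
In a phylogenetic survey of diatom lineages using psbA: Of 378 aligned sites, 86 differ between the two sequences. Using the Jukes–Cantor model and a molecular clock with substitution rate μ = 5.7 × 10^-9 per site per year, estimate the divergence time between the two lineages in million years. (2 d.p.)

23.78

p = 86/378 ≈ 0.227513.
d = −(3/4) ln(1 − 4p/3) = −0.75 ln(1 − 0.303351) = −0.75 ln(0.696649)
  = −0.75 × (-0.361474) = 0.271106 substitutions/site.
Under a molecular clock d = 2μt, so t = d/(2μ) = 0.271106 / (2 × 5.7 × 10^-9) = 23.78 million years.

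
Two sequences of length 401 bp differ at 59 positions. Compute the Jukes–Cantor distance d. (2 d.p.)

0.16

p = 59/401 ≈ 0.147132.
d = −(3/4) ln(1 − 4p/3) = −0.75 ln(1 − 0.196176) = −0.75 ln(0.803824)
  = −0.75 × (-0.218375) = 0.163781 substitutions/site.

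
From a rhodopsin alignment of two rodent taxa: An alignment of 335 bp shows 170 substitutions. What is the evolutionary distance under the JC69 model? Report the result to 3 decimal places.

0.847

p = 170/335 ≈ 0.507463.
d = −(3/4) ln(1 − 4p/3) = −0.75 ln(1 − 0.676617) = −0.75 ln(0.323383)
  = −0.75 × (-1.128918) = 0.846689 substitutions/site.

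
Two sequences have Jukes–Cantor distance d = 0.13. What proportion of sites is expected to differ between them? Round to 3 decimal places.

0.119

p = (3/4)(1 − e^(−4d/3)) = 0.75 × (1 − e^(-0.173333)) = 0.75 × (1 − 0.840858) = 0.119357.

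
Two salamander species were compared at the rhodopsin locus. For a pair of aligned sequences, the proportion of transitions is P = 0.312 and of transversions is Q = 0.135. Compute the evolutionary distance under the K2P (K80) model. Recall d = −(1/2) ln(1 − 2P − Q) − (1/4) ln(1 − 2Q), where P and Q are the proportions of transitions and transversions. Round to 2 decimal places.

Under the Kimura two-parameter model, d = −½ ln(1 − 2P − Q) − ¼ ln(1 − 2Q).
1 − 2P − Q = 0.241, giving −½ ln(0.241) = 0.711479.
1 − 2Q = 0.73, giving −¼ ln(0.73) = 0.078678.
d = 0.711479 + 0.078678 = 0.790157.

0.79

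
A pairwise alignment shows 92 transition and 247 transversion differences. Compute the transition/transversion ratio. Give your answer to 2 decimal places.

0.37

R = 92/247 = 0.372469… ≈ 0.37 (to 2 d.p.).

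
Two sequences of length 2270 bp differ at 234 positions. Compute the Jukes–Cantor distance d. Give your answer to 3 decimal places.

0.111

p = 234/2270 ≈ 0.103084.
d = −(3/4) ln(1 − 4p/3) = −0.75 ln(1 − 0.137445) = −0.75 ln(0.862555)
  = −0.75 × (-0.147856) = 0.110892 substitutions/site.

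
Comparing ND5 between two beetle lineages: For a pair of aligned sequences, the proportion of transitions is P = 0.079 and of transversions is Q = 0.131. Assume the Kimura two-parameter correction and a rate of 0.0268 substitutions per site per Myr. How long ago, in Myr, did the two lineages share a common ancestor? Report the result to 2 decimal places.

4.60

Under the Kimura two-parameter model, d = −½ ln(1 − 2P − Q) − ¼ ln(1 − 2Q).
1 − 2P − Q = 0.711, giving −½ ln(0.711) = 0.170541.
1 − 2Q = 0.738, giving −¼ ln(0.738) = 0.075953.
d = 0.170541 + 0.075953 = 0.246494.
Under a molecular clock d = 2μt, so t = d/(2μ) = 0.246494 / (2 × 0.0268) = 4.60 Myr.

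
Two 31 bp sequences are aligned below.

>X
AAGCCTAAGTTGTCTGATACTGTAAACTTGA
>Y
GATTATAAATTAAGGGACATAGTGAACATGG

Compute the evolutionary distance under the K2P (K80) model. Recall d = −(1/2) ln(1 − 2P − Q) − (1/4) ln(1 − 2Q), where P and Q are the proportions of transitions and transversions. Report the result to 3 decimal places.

0.827

Of 31 sites, 8 differences are transitions and 7 are transversions, so P = 8/31 ≈ 0.258065 and Q = 7/31 ≈ 0.225806.
Under the Kimura two-parameter model, d = −½ ln(1 − 2P − Q) − ¼ ln(1 − 2Q).
1 − 2P − Q = 0.258064, giving −½ ln(0.258064) = 0.677274.
1 − 2Q = 0.548388, giving −¼ ln(0.548388) = 0.150193.
d = 0.677274 + 0.150193 = 0.827467.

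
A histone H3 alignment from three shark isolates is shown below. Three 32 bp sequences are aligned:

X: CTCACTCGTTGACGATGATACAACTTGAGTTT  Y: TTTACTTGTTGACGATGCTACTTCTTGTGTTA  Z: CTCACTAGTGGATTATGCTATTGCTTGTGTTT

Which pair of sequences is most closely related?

X–Y: 8/32 differ, p = 0.250, d = 0.304.
X–Z: 9/32 differ, p = 0.281, d = 0.353.
Y–Z: 9/32 differ, p = 0.281, d = 0.353.
The smallest distance is between X and Y.

X and Y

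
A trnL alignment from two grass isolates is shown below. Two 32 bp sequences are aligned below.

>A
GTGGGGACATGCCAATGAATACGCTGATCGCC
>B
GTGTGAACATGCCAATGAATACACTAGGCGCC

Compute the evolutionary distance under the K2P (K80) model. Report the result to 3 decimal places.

0.221

Of 32 sites, 4 differences are transitions and 2 are transversions, so P = 4/32 = 0.125 and Q = 2/32 = 0.0625.
Under the Kimura two-parameter model, d = −½ ln(1 − 2P − Q) − ¼ ln(1 − 2Q).
1 − 2P − Q = 0.6875, giving −½ ln(0.6875) = 0.187347.
1 − 2Q = 0.875, giving −¼ ln(0.875) = 0.033383.
d = 0.187347 + 0.033383 = 0.220730.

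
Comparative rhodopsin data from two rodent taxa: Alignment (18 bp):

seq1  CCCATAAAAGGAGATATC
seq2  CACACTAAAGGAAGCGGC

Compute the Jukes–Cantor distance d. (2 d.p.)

0.67

The sequences differ at 8 of 18 sites (2, 5, 6, 13, 14, 15, 16, 17), so p = 8/18 ≈ 0.444444.
d = −(3/4) ln(1 − 4p/3) = −0.75 ln(1 − 0.592592) = −0.75 ln(0.407408)
  = −0.75 × (-0.897940) = 0.673455 substitutions/site.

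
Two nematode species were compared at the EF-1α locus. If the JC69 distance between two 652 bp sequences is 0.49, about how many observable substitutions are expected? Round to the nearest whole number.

235

Invert JC69: p = (3/4)(1 − e^(−4d/3)) = 0.75 × (1 − e^(-0.653333)) = 0.75 × (1 − 0.520309) = 0.359768.
Expected differing sites = pL ≈ 0.359768 × 652 = 234.568736 ≈ 235.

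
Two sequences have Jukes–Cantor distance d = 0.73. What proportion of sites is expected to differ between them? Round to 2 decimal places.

p = (3/4)(1 − e^(−4d/3)) = 0.75 × (1 − e^(-0.973333)) = 0.75 × (1 − 0.377822) = 0.466634.

0.47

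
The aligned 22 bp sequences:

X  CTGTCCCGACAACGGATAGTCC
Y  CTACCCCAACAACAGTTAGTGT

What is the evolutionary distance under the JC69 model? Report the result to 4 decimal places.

0.4141

The sequences differ at 7 of 22 sites (3, 4, 8, 14, 16, 21, 22), so p = 7/22 ≈ 0.318182.
d = −(3/4) ln(1 − 4p/3) = −0.75 ln(1 − 0.424243) = −0.75 ln(0.575757)
  = −0.75 × (-0.552070) = 0.414053 substitutions/site.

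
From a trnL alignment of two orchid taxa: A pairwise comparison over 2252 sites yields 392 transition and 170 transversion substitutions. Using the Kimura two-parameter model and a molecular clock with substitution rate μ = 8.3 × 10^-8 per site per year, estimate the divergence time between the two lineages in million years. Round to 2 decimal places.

P = 392/2252 ≈ 0.174067 and Q = 170/2252 ≈ 0.075488.
Under the Kimura two-parameter model, d = −½ ln(1 − 2P − Q) − ¼ ln(1 − 2Q).
1 − 2P − Q = 0.576378, giving −½ ln(0.576378) = 0.275496.
1 − 2Q = 0.849024, giving −¼ ln(0.849024) = 0.040917.
d = 0.275496 + 0.040917 = 0.316413.
Under a molecular clock d = 2μt, so t = d/(2μ) = 0.316413 / (2 × 8.3 × 10^-8) = 1.91 million years.

1.91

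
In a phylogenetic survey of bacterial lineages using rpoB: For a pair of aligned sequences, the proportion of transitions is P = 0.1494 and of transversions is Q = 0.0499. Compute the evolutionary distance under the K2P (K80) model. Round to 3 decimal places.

0.241

Under the Kimura two-parameter model, d = −½ ln(1 − 2P − Q) − ¼ ln(1 − 2Q).
1 − 2P − Q = 0.6513, giving −½ ln(0.6513) = 0.214392.
1 − 2Q = 0.9002, giving −¼ ln(0.9002) = 0.026285.
d = 0.214392 + 0.026285 = 0.240677.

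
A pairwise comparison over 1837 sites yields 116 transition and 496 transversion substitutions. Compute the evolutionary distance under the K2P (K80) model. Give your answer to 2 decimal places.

P = 116/1837 ≈ 0.063146 and Q = 496/1837 ≈ 0.270005.
Under the Kimura two-parameter model, d = −½ ln(1 − 2P − Q) − ¼ ln(1 − 2Q).
1 − 2P − Q = 0.603703, giving −½ ln(0.603703) = 0.252336.
1 − 2Q = 0.45999, giving −¼ ln(0.45999) = 0.194138.
d = 0.252336 + 0.194138 = 0.446474.

0.45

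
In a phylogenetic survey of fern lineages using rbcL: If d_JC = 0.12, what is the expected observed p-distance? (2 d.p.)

p = (3/4)(1 − e^(−4d/3)) = 0.75 × (1 − e^(-0.16)) = 0.75 × (1 − 0.852144) = 0.110892.

0.11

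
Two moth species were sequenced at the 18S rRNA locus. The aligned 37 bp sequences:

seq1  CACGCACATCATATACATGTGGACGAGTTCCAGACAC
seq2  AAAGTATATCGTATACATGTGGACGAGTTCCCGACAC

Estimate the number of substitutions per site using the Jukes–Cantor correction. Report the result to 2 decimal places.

The sequences differ at 6 of 37 sites (1, 3, 5, 7, 11, 32), so p = 6/37 ≈ 0.162162.
d = −(3/4) ln(1 − 4p/3) = −0.75 ln(1 − 0.216216) = −0.75 ln(0.783784)
  = −0.75 × (-0.243622) = 0.182717 substitutions/site.

0.18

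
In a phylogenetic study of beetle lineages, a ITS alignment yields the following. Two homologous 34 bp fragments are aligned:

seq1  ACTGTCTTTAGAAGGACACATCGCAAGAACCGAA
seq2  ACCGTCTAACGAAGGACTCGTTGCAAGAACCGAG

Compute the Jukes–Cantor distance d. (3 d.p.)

0.282

The sequences differ at 8 of 34 sites (3, 8, 9, 10, 18, 20, 22, 34), so p = 8/34 ≈ 0.235294.
d = −(3/4) ln(1 − 4p/3) = −0.75 ln(1 − 0.313725) = −0.75 ln(0.686275)
  = −0.75 × (-0.376477) = 0.282358 substitutions/site.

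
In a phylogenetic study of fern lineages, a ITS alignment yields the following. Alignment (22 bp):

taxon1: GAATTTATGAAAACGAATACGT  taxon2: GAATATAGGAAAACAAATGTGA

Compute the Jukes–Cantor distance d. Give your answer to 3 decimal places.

0.339

The sequences differ at 6 of 22 sites (5, 8, 15, 19, 20, 22), so p = 6/22 ≈ 0.272727.
d = −(3/4) ln(1 − 4p/3) = −0.75 ln(1 − 0.363636) = −0.75 ln(0.636364)
  = −0.75 × (-0.451985) = 0.338989 substitutions/site.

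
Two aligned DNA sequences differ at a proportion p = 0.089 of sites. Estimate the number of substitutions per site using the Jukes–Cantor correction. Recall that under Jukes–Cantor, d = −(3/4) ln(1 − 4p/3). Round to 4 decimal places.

0.0947

d = −(3/4) ln(1 − 4p/3) = −0.75 ln(1 − 0.118667) = −0.75 ln(0.881333)
  = −0.75 × (-0.126320) = 0.094740 substitutions/site.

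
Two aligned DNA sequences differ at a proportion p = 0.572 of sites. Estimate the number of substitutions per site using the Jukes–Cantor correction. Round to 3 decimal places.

1.079

d = −(3/4) ln(1 − 4p/3) = −0.75 ln(1 − 0.762667) = −0.75 ln(0.237333)
  = −0.75 × (-1.438291) = 1.078718 substitutions/site.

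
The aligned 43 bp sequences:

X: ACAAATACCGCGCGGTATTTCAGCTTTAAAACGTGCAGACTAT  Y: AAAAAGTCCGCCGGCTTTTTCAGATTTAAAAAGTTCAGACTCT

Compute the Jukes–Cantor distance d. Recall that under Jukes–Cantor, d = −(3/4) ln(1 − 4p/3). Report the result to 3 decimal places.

The sequences differ at 11 of 43 sites, so p = 11/43 ≈ 0.255814.
d = −(3/4) ln(1 − 4p/3) = −0.75 ln(1 − 0.341085) = −0.75 ln(0.658915)
  = −0.75 × (-0.417161) = 0.312871 substitutions/site.

0.313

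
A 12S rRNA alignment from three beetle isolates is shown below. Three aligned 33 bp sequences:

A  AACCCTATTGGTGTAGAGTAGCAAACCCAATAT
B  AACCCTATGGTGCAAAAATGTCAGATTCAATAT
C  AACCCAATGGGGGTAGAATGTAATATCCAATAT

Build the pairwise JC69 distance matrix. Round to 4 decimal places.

d(A,B) = 0.4975, d(A,C) = 0.3390, d(B,C) = 0.2928

A–B: 12/33 sites differ → p ≈ 0.363636, d = −0.75 ln(1 − 0.484848) = 0.497470 ≈ 0.4975.
A–C: 9/33 sites differ → p ≈ 0.272727, d = −0.75 ln(1 − 0.363636) = 0.338988 ≈ 0.3390.
B–C: 8/33 sites differ → p ≈ 0.242424, d = −0.75 ln(1 − 0.323232) = 0.292820 ≈ 0.2928.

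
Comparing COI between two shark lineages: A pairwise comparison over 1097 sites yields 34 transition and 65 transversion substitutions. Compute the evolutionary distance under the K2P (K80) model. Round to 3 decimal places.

P = 34/1097 ≈ 0.030994 and Q = 65/1097 ≈ 0.059253.
Under the Kimura two-parameter model, d = −½ ln(1 − 2P − Q) − ¼ ln(1 − 2Q).
1 − 2P − Q = 0.878759, giving −½ ln(0.878759) = 0.064622.
1 − 2Q = 0.881494, giving −¼ ln(0.881494) = 0.031534.
d = 0.064622 + 0.031534 = 0.096156.

0.096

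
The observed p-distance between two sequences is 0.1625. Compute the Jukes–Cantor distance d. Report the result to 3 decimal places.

d = −(3/4) ln(1 − 4p/3) = −0.75 ln(1 − 0.216667) = −0.75 ln(0.783333)
  = −0.75 × (-0.244197) = 0.183148 substitutions/site.

0.183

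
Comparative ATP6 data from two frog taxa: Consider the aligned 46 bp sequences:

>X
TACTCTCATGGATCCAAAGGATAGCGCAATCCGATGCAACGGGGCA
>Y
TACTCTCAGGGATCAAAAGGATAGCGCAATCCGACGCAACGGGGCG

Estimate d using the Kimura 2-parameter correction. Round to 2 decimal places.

0.09

Of 46 sites, 2 differences are transitions and 2 are transversions, so P = 2/46 ≈ 0.043478 and Q = 2/46 ≈ 0.043478.
Under the Kimura two-parameter model, d = −½ ln(1 − 2P − Q) − ¼ ln(1 − 2Q).
1 − 2P − Q = 0.869566, giving −½ ln(0.869566) = 0.069881.
1 − 2Q = 0.913044, giving −¼ ln(0.913044) = 0.022743.
d = 0.069881 + 0.022743 = 0.092624.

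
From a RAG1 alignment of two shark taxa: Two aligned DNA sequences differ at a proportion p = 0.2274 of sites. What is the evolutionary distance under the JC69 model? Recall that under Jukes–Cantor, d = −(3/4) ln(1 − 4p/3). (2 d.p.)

0.27

d = −(3/4) ln(1 − 4p/3) = −0.75 ln(1 − 0.3032) = −0.75 ln(0.6968)
  = −0.75 × (-0.361257) = 0.270943 substitutions/site.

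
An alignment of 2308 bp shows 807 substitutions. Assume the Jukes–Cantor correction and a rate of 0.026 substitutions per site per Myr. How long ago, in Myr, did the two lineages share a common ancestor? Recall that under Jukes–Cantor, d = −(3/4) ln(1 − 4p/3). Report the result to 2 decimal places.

9.05

p = 807/2308 ≈ 0.349653.
d = −(3/4) ln(1 − 4p/3) = −0.75 ln(1 − 0.466204) = −0.75 ln(0.533796)
  = −0.75 × (-0.627742) = 0.470807 substitutions/site.
Under a molecular clock d = 2μt, so t = d/(2μ) = 0.470807 / (2 × 0.026) = 9.05 Myr.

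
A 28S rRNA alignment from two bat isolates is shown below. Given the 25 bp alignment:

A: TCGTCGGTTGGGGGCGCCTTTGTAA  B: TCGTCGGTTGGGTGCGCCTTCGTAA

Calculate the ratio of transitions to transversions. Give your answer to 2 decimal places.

1.00

Transitions are A↔G and C↔T; transversions are all other mismatches.
Transitions: 1. Transversions: 1.
R = 1/1 = 1.00.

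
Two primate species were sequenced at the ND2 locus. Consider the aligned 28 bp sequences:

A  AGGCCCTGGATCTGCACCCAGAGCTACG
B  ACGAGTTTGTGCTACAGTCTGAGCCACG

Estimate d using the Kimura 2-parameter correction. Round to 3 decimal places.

Of 28 sites, 4 differences are transitions and 8 are transversions, so P = 4/28 ≈ 0.142857 and Q = 8/28 ≈ 0.285714.
Under the Kimura two-parameter model, d = −½ ln(1 − 2P − Q) − ¼ ln(1 − 2Q).
1 − 2P − Q = 0.428572, giving −½ ln(0.428572) = 0.423648.
1 − 2Q = 0.428572, giving −¼ ln(0.428572) = 0.211824.
d = 0.423648 + 0.211824 = 0.635472.

0.635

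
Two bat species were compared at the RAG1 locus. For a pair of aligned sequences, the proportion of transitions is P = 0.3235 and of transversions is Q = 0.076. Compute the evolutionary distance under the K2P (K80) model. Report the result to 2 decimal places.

Under the Kimura two-parameter model, d = −½ ln(1 − 2P − Q) − ¼ ln(1 − 2Q).
1 − 2P − Q = 0.277, giving −½ ln(0.277) = 0.641869.
1 − 2Q = 0.848, giving −¼ ln(0.848) = 0.041219.
d = 0.641869 + 0.041219 = 0.683088.

0.68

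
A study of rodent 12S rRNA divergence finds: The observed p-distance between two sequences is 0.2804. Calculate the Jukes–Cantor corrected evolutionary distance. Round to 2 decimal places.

d = −(3/4) ln(1 − 4p/3) = −0.75 ln(1 − 0.373867) = −0.75 ln(0.626133)
  = −0.75 × (-0.468192) = 0.351144 substitutions/site.

0.35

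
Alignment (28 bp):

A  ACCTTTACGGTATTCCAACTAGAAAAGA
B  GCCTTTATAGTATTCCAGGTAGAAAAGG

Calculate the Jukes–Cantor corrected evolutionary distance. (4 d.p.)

0.2524

The sequences differ at 6 of 28 sites (1, 8, 9, 18, 19, 28), so p = 6/28 ≈ 0.214286.
d = −(3/4) ln(1 − 4p/3) = −0.75 ln(1 − 0.285715) = −0.75 ln(0.714285)
  = −0.75 × (-0.336473) = 0.252355 substitutions/site.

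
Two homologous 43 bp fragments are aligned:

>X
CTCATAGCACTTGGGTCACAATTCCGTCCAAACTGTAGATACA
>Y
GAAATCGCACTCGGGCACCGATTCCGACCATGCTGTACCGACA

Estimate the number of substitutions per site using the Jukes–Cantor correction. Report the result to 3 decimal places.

The sequences differ at 15 of 43 sites, so p = 15/43 ≈ 0.348837.
d = −(3/4) ln(1 − 4p/3) = −0.75 ln(1 − 0.465116) = −0.75 ln(0.534884)
  = −0.75 × (-0.625705) = 0.469279 substitutions/site.

0.469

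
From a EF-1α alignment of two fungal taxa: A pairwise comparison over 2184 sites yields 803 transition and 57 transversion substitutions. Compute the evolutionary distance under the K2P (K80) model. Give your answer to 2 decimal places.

P = 803/2184 ≈ 0.367674 and Q = 57/2184 ≈ 0.026099.
Under the Kimura two-parameter model, d = −½ ln(1 − 2P − Q) − ¼ ln(1 − 2Q).
1 − 2P − Q = 0.238553, giving −½ ln(0.238553) = 0.716582.
1 − 2Q = 0.947802, giving −¼ ln(0.947802) = 0.013402.
d = 0.716582 + 0.013402 = 0.729984.

0.73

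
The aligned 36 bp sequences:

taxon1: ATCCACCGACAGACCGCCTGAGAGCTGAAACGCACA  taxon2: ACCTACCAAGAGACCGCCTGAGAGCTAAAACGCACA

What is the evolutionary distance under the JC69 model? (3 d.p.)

0.154

The sequences differ at 5 of 36 sites (2, 4, 8, 10, 27), so p = 5/36 ≈ 0.138889.
d = −(3/4) ln(1 − 4p/3) = −0.75 ln(1 − 0.185185) = −0.75 ln(0.814815)
  = −0.75 × (-0.204794) = 0.153596 substitutions/site.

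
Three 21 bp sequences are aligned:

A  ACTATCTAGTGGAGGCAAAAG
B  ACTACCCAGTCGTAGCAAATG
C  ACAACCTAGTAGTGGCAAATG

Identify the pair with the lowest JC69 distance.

B and C

A–B: 6/21 differ, p = 0.286, d = 0.360.
A–C: 5/21 differ, p = 0.238, d = 0.286.
B–C: 4/21 differ, p = 0.190, d = 0.220.
The smallest distance is between B and C.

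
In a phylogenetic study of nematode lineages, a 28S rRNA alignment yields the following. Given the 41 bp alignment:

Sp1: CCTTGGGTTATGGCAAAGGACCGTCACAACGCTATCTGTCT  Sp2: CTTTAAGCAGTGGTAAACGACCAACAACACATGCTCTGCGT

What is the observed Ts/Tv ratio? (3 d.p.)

Transitions are A↔G and C↔T; transversions are all other mismatches.
Transitions: 10. Transversions: 8.
R = 10/8 = 1.250.

1.250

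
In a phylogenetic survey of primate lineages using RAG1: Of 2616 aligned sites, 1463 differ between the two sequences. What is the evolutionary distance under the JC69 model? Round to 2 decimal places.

p = 1463/2616 ≈ 0.559251.
d = −(3/4) ln(1 − 4p/3) = −0.75 ln(1 − 0.745668) = −0.75 ln(0.254332)
  = −0.75 × (-1.369115) = 1.026836 substitutions/site.

1.03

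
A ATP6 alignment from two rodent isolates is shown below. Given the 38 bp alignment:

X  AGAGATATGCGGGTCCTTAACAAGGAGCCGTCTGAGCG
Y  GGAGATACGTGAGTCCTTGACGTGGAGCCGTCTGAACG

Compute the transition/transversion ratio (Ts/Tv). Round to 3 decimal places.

Transitions are A↔G and C↔T; transversions are all other mismatches.
Transitions: 7. Transversions: 1.
R = 7/1 = 7.000.

7.000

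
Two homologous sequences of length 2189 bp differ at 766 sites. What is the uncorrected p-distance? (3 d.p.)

p = 766/2189 = 0.349931… ≈ 0.350 (to 3 d.p.).

0.350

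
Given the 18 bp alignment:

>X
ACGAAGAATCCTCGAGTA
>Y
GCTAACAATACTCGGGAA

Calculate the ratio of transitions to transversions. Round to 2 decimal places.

0.50

Transitions are A↔G and C↔T; transversions are all other mismatches.
Transitions: 2. Transversions: 4.
R = 2/4 = 0.50.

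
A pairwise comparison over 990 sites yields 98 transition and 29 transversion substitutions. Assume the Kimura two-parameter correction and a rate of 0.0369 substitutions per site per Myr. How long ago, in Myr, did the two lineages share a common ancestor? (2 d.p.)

1.95

P = 98/990 ≈ 0.09899 and Q = 29/990 ≈ 0.029293.
Under the Kimura two-parameter model, d = −½ ln(1 − 2P − Q) − ¼ ln(1 − 2Q).
1 − 2P − Q = 0.772727, giving −½ ln(0.772727) = 0.128915.
1 − 2Q = 0.941414, giving −¼ ln(0.941414) = 0.015093.
d = 0.128915 + 0.015093 = 0.144008.
Under a molecular clock d = 2μt, so t = d/(2μ) = 0.144008 / (2 × 0.0369) = 1.95 Myr.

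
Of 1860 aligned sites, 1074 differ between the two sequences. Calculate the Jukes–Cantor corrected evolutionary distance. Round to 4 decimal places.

1.1019

p = 1074/1860 ≈ 0.577419.
d = −(3/4) ln(1 − 4p/3) = −0.75 ln(1 − 0.769892) = −0.75 ln(0.230108)
  = −0.75 × (-1.469207) = 1.101905 substitutions/site.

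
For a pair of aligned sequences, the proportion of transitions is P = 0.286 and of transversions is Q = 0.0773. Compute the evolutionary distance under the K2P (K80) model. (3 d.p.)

Under the Kimura two-parameter model, d = −½ ln(1 − 2P − Q) − ¼ ln(1 − 2Q).
1 − 2P − Q = 0.3507, giving −½ ln(0.3507) = 0.523912.
1 − 2Q = 0.8454, giving −¼ ln(0.8454) = 0.041986.
d = 0.523912 + 0.041986 = 0.565898.

0.566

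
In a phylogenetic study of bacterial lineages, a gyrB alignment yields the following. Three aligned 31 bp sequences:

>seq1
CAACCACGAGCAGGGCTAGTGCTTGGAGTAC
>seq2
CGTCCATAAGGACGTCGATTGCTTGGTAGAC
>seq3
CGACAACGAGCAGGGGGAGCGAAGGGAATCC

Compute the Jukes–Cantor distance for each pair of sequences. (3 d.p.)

d(seq1,seq2) = 0.544, d(seq1,seq3) = 0.422, d(seq2,seq3) = 0.874

seq1–seq2: 12/31 sites differ → p ≈ 0.387097, d = −0.75 ln(1 − 0.516129) = 0.544453 ≈ 0.544.
seq1–seq3: 10/31 sites differ → p ≈ 0.322581, d = −0.75 ln(1 − 0.430108) = 0.421731 ≈ 0.422.
seq2–seq3: 16/31 sites differ → p ≈ 0.516129, d = −0.75 ln(1 − 0.688172) = 0.873978 ≈ 0.874.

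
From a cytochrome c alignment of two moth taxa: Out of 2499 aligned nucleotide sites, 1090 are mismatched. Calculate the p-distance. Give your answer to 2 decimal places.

0.44

p = 1090/2499 = 0.436174… ≈ 0.44 (to 2 d.p.).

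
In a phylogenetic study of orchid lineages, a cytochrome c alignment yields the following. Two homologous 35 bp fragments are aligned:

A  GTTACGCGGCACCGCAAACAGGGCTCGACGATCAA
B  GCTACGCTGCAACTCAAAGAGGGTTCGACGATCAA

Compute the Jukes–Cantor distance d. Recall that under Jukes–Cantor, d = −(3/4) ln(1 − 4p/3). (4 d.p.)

The sequences differ at 6 of 35 sites (2, 8, 12, 14, 19, 24), so p = 6/35 ≈ 0.171429.
d = −(3/4) ln(1 − 4p/3) = −0.75 ln(1 − 0.228572) = −0.75 ln(0.771428)
  = −0.75 × (-0.259512) = 0.194634 substitutions/site.

0.1946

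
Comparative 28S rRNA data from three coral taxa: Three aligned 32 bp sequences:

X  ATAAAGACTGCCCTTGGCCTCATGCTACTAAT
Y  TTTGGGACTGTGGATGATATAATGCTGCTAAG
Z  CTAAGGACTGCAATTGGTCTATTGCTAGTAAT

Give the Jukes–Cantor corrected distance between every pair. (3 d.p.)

d(X,Y) = 0.657, d(X,Z) = 0.304, d(Y,Z) = 0.585

X–Y: 14/32 sites differ → p = 0.4375, d = −0.75 ln(1 − 0.583333) = 0.656601 ≈ 0.657.
X–Z: 8/32 sites differ → p = 0.25, d = −0.75 ln(1 − 0.333333) = 0.304098 ≈ 0.304.
Y–Z: 13/32 sites differ → p = 0.40625, d = −0.75 ln(1 − 0.541667) = 0.585119 ≈ 0.585.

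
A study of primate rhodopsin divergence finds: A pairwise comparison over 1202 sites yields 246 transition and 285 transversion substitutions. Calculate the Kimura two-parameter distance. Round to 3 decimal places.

0.681

P = 246/1202 ≈ 0.204659 and Q = 285/1202 ≈ 0.237105.
Under the Kimura two-parameter model, d = −½ ln(1 − 2P − Q) − ¼ ln(1 − 2Q).
1 − 2P − Q = 0.353577, giving −½ ln(0.353577) = 0.519827.
1 − 2Q = 0.52579, giving −¼ ln(0.52579) = 0.160713.
d = 0.519827 + 0.160713 = 0.680540.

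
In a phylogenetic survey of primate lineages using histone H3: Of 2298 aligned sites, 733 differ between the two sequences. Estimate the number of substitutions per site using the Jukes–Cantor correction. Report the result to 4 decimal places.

p = 733/2298 ≈ 0.318973.
d = −(3/4) ln(1 − 4p/3) = −0.75 ln(1 − 0.425297) = −0.75 ln(0.574703)
  = −0.75 × (-0.553902) = 0.415427 substitutions/site.

0.4154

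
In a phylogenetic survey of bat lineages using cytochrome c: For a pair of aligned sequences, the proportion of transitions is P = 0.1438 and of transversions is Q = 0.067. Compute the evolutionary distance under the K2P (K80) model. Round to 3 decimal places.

Under the Kimura two-parameter model, d = −½ ln(1 − 2P − Q) − ¼ ln(1 − 2Q).
1 − 2P − Q = 0.6454, giving −½ ln(0.6454) = 0.218942.
1 − 2Q = 0.866, giving −¼ ln(0.866) = 0.035968.
d = 0.218942 + 0.035968 = 0.254910.

0.255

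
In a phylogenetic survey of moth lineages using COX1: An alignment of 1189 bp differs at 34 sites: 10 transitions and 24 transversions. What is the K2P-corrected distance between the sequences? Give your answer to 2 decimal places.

0.03

P = 10/1189 ≈ 0.00841 and Q = 24/1189 ≈ 0.020185.
Under the Kimura two-parameter model, d = −½ ln(1 − 2P − Q) − ¼ ln(1 − 2Q).
1 − 2P − Q = 0.962995, giving −½ ln(0.962995) = 0.018854.
1 − 2Q = 0.95963, giving −¼ ln(0.95963) = 0.010302.
d = 0.018854 + 0.010302 = 0.029156.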